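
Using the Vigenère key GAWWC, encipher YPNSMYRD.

Repeat the key across the message: GAWWCGAW
Y(24)+G(6): 30≡4 → E
P(15)+A(0): 15 → P
N(13)+W(22): 35≡9 → J
S(18)+W(22): 40≡14 → O
M(12)+C(2): 14 → O
Y(24)+G(6): 30≡4 → E
R(17)+A(0): 17 → R
D(3)+W(22): 25 → Z

EPJOOERZ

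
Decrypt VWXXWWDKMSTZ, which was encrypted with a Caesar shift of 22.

V(21): 21−22=-1≡25 → Z
W(22): 22−22=0 → A
X(23): 23−22=1 → B
X(23): 23−22=1 → B
W(22): 22−22=0 → A
W(22): 22−22=0 → A
D(3): 3−22=-19≡7 → H
K(10): 10−22=-12≡14 → O
M(12): 12−22=-10≡16 → Q
S(18): 18−22=-4≡22 → W
T(19): 19−22=-3≡23 → X
Z(25): 25−22=3 → D

ZABBAAHOQWXD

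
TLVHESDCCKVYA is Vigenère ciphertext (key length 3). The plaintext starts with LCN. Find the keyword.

Subtract each crib letter from the matching ciphertext letter (mod 26):
T(19)−L(11)=8 → I
L(11)−C(2)=9 → J
V(21)−N(13)=8 → I

IJI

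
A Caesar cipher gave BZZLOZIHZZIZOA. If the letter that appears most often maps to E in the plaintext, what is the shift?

The most frequent ciphertext letter is Z (appears 6 times).
Z is position 25; E is position 4.
Shift = 21.

21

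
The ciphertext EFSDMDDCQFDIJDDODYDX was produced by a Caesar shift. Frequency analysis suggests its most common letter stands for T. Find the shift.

The most frequent ciphertext letter is D (appears 8 times).
D is position 3; T is position 19.
Shift = -16≡10.

10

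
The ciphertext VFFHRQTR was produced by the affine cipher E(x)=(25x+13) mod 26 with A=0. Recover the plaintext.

SIIGWXUW

The inverse of 25 mod 26 is 25, since 25·25=625≡1. Apply D(y)=25·(y−13) mod 26:
V(21): 25·(21−13)=200≡18 → S
F(5): 25·(5−13)=-200≡8 → I
F(5): 25·(5−13)=-200≡8 → I
H(7): 25·(7−13)=-150≡6 → G
R(17): 25·(17−13)=100≡22 → W
Q(16): 25·(16−13)=75≡23 → X
T(19): 25·(19−13)=150≡20 → U
R(17): 25·(17−13)=100≡22 → W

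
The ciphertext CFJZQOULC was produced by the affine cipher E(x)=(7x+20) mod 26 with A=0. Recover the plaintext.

The inverse of 7 mod 26 is 15, since 7·15=105≡1. Apply D(y)=15·(y−20) mod 26:
C(2): 15·(2−20)=-270≡16 → Q
F(5): 15·(5−20)=-225≡9 → J
J(9): 15·(9−20)=-165≡17 → R
Z(25): 15·(25−20)=75≡23 → X
Q(16): 15·(16−20)=-60≡18 → S
O(14): 15·(14−20)=-90≡14 → O
U(20): 15·(20−20)=0 → A
L(11): 15·(11−20)=-135≡21 → V
C(2): 15·(2−20)=-270≡16 → Q

QJRXSOAVQ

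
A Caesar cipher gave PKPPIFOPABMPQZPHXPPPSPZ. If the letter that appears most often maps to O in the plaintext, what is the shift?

The most frequent ciphertext letter is P (appears 10 times).
P is position 15; O is position 14.
Shift = 1.

1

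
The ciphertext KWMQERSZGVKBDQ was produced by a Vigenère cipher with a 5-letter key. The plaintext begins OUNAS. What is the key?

WCZQM

Subtract each crib letter from the matching ciphertext letter (mod 26):
K(10)−O(14)=-4≡22 → W
W(22)−U(20)=2 → C
M(12)−N(13)=-1≡25 → Z
Q(16)−A(0)=16 → Q
E(4)−S(18)=-14≡12 → M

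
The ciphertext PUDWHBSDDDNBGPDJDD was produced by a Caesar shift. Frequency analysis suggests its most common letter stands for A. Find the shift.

3

The most frequent ciphertext letter is D (appears 7 times).
D is position 3; A is position 0.
Shift = 3.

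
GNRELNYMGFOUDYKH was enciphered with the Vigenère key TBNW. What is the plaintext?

NMEISMLQNEBYKXXL

Repeat the key across the ciphertext: TBNWTBNWTBNWTBNW
G(6)−T(19): -13≡13 → N
N(13)−B(1): 12 → M
R(17)−N(13): 4 → E
E(4)−W(22): -18≡8 → I
L(11)−T(19): -8≡18 → S
N(13)−B(1): 12 → M
Y(24)−N(13): 11 → L
M(12)−W(22): -10≡16 → Q
G(6)−T(19): -13≡13 → N
F(5)−B(1): 4 → E
O(14)−N(13): 1 → B
U(20)−W(22): -2≡24 → Y
D(3)−T(19): -16≡10 → K
Y(24)−B(1): 23 → X
K(10)−N(13): -3≡23 → X
H(7)−W(22): -15≡11 → L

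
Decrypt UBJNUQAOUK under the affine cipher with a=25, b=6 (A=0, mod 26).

The inverse of 25 mod 26 is 25, since 25·25=625≡1. Apply D(y)=25·(y−6) mod 26:
U(20): 25·(20−6)=350≡12 → M
B(1): 25·(1−6)=-125≡5 → F
J(9): 25·(9−6)=75≡23 → X
N(13): 25·(13−6)=175≡19 → T
U(20): 25·(20−6)=350≡12 → M
Q(16): 25·(16−6)=250≡16 → Q
A(0): 25·(0−6)=-150≡6 → G
O(14): 25·(14−6)=200≡18 → S
U(20): 25·(20−6)=350≡12 → M
K(10): 25·(10−6)=100≡22 → W

MFXTMQGSMW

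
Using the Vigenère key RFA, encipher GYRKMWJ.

XDRBRWA

Repeat the key across the message: RFARFAR
G(6)+R(17): 23 → X
Y(24)+F(5): 29≡3 → D
R(17)+A(0): 17 → R
K(10)+R(17): 27≡1 → B
M(12)+F(5): 17 → R
W(22)+A(0): 22 → W
J(9)+R(17): 26≡0 → A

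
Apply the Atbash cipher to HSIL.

SHRO

H(7) → S(18)
S(18) → H(7)
I(8) → R(17)
L(11) → O(14)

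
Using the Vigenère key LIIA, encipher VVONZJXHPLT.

Repeat the key across the message: LIIALIIALII
V(21)+L(11): 32≡6 → G
V(21)+I(8): 29≡3 → D
O(14)+I(8): 22 → W
N(13)+A(0): 13 → N
Z(25)+L(11): 36≡10 → K
J(9)+I(8): 17 → R
X(23)+I(8): 31≡5 → F
H(7)+A(0): 7 → H
P(15)+L(11): 26≡0 → A
L(11)+I(8): 19 → T
T(19)+I(8): 27≡1 → B

GDWNKRFHATB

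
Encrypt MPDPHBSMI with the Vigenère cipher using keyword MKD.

YZGBREEWL

Repeat the key across the message: MKDMKDMKD
M(12)+M(12): 24 → Y
P(15)+K(10): 25 → Z
D(3)+D(3): 6 → G
P(15)+M(12): 27≡1 → B
H(7)+K(10): 17 → R
B(1)+D(3): 4 → E
S(18)+M(12): 30≡4 → E
M(12)+K(10): 22 → W
I(8)+D(3): 11 → L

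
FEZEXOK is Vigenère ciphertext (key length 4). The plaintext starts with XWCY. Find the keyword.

Subtract each crib letter from the matching ciphertext letter (mod 26):
F(5)−X(23)=-18≡8 → I
E(4)−W(22)=-18≡8 → I
Z(25)−C(2)=23 → X
E(4)−Y(24)=-20≡6 → G

IIXG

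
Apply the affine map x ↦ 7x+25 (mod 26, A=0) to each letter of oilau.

o(14): 7·14+25=123≡19 → t
i(8): 7·8+25=81≡3 → d
l(11): 7·11+25=102≡24 → y
a(0): 7·0+25=25 → z
u(20): 7·20+25=165≡9 → j

tdyzj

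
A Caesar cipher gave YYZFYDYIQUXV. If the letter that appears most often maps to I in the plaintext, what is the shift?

The most frequent ciphertext letter is Y (appears 4 times).
Y is position 24; I is position 8.
Shift = 16.

16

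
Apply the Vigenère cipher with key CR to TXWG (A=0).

VOYX

Repeat the key across the message: CRCR
T(19)+C(2): 21 → V
X(23)+R(17): 40≡14 → O
W(22)+C(2): 24 → Y
G(6)+R(17): 23 → X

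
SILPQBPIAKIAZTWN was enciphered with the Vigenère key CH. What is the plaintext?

Repeat the key across the ciphertext: CHCHCHCHCHCHCHCH
S(18)−C(2): 16 → Q
I(8)−H(7): 1 → B
L(11)−C(2): 9 → J
P(15)−H(7): 8 → I
Q(16)−C(2): 14 → O
B(1)−H(7): -6≡20 → U
P(15)−C(2): 13 → N
I(8)−H(7): 1 → B
A(0)−C(2): -2≡24 → Y
K(10)−H(7): 3 → D
I(8)−C(2): 6 → G
A(0)−H(7): -7≡19 → T
Z(25)−C(2): 23 → X
T(19)−H(7): 12 → M
W(22)−C(2): 20 → U
N(13)−H(7): 6 → G

QBJIOUNBYDGTXMUG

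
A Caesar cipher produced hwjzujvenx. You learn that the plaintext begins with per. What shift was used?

From the crib: h(7)−p(15)=-8≡18, so the shift is 18.

18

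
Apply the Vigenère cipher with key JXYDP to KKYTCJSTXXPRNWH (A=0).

THWWRSPRAMYOLZW

Repeat the key across the message: JXYDPJXYDPJXYDP
K(10)+J(9): 19 → T
K(10)+X(23): 33≡7 → H
Y(24)+Y(24): 48≡22 → W
T(19)+D(3): 22 → W
C(2)+P(15): 17 → R
J(9)+J(9): 18 → S
S(18)+X(23): 41≡15 → P
T(19)+Y(24): 43≡17 → R
X(23)+D(3): 26≡0 → A
X(23)+P(15): 38≡12 → M
P(15)+J(9): 24 → Y
R(17)+X(23): 40≡14 → O
N(13)+Y(24): 37≡11 → L
W(22)+D(3): 25 → Z
H(7)+P(15): 22 → W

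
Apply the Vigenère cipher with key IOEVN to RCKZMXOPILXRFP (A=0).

ZQOUZFCTDYFFJK

Repeat the key across the message: IOEVNIOEVNIOEV
R(17)+I(8): 25 → Z
C(2)+O(14): 16 → Q
K(10)+E(4): 14 → O
Z(25)+V(21): 46≡20 → U
M(12)+N(13): 25 → Z
X(23)+I(8): 31≡5 → F
O(14)+O(14): 28≡2 → C
P(15)+E(4): 19 → T
I(8)+V(21): 29≡3 → D
L(11)+N(13): 24 → Y
X(23)+I(8): 31≡5 → F
R(17)+O(14): 31≡5 → F
F(5)+E(4): 9 → J
P(15)+V(21): 36≡10 → K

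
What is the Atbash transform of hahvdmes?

szsewnvh

h(7) → s(18)
a(0) → z(25)
h(7) → s(18)
v(21) → e(4)
d(3) → w(22)
m(12) → n(13)
e(4) → v(21)
s(18) → h(7)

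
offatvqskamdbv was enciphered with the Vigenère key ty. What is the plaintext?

vhmcaxxurctfix

Repeat the key across the ciphertext: tytytytytytyty
o(14)−t(19): -5≡21 → v
f(5)−y(24): -19≡7 → h
f(5)−t(19): -14≡12 → m
a(0)−y(24): -24≡2 → c
t(19)−t(19): 0 → a
v(21)−y(24): -3≡23 → x
q(16)−t(19): -3≡23 → x
s(18)−y(24): -6≡20 → u
k(10)−t(19): -9≡17 → r
a(0)−y(24): -24≡2 → c
m(12)−t(19): -7≡19 → t
d(3)−y(24): -21≡5 → f
b(1)−t(19): -18≡8 → i
v(21)−y(24): -3≡23 → x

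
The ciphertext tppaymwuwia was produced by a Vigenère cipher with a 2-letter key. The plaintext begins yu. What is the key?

Subtract each crib letter from the matching ciphertext letter (mod 26):
t(19)−y(24)=-5≡21 → v
p(15)−u(20)=-5≡21 → v

vv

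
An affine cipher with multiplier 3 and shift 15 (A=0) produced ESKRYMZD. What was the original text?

The inverse of 3 mod 26 is 9, since 3·9=27≡1. Apply D(y)=9·(y−15) mod 26:
E(4): 9·(4−15)=-99≡5 → F
S(18): 9·(18−15)=27≡1 → B
K(10): 9·(10−15)=-45≡7 → H
R(17): 9·(17−15)=18 → S
Y(24): 9·(24−15)=81≡3 → D
M(12): 9·(12−15)=-27≡25 → Z
Z(25): 9·(25−15)=90≡12 → M
D(3): 9·(3−15)=-108≡22 → W

FBHSDZMW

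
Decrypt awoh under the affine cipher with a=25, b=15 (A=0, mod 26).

The inverse of 25 mod 26 is 25, since 25·25=625≡1. Apply D(y)=25·(y−15) mod 26:
a(0): 25·(0−15)=-375≡15 → p
w(22): 25·(22−15)=175≡19 → t
o(14): 25·(14−15)=-25≡1 → b
h(7): 25·(7−15)=-200≡8 → i

ptbi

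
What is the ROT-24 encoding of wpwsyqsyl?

w(22): 22+24=46≡20 → u
p(15): 15+24=39≡13 → n
w(22): 22+24=46≡20 → u
s(18): 18+24=42≡16 → q
y(24): 24+24=48≡22 → w
q(16): 16+24=40≡14 → o
s(18): 18+24=42≡16 → q
y(24): 24+24=48≡22 → w
l(11): 11+24=35≡9 → j

unuqwoqwj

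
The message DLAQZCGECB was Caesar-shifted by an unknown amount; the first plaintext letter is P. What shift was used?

From the crib: D(3)−P(15)=-12≡14, so the shift is 14.

14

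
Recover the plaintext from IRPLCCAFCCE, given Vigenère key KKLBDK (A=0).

Repeat the key across the ciphertext: KKLBDKKKLBD
I(8)−K(10): -2≡24 → Y
R(17)−K(10): 7 → H
P(15)−L(11): 4 → E
L(11)−B(1): 10 → K
C(2)−D(3): -1≡25 → Z
C(2)−K(10): -8≡18 → S
A(0)−K(10): -10≡16 → Q
F(5)−K(10): -5≡21 → V
C(2)−L(11): -9≡17 → R
C(2)−B(1): 1 → B
E(4)−D(3): 1 → B

YHEKZSQVRBB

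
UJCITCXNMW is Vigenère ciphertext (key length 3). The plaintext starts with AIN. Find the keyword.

Subtract each crib letter from the matching ciphertext letter (mod 26):
U(20)−A(0)=20 → U
J(9)−I(8)=1 → B
C(2)−N(13)=-11≡15 → P

UBP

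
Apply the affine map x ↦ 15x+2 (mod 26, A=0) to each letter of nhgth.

pdobd

n(13): 15·13+2=197≡15 → p
h(7): 15·7+2=107≡3 → d
g(6): 15·6+2=92≡14 → o
t(19): 15·19+2=287≡1 → b
h(7): 15·7+2=107≡3 → d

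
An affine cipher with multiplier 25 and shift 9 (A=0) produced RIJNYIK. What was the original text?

The inverse of 25 mod 26 is 25, since 25·25=625≡1. Apply D(y)=25·(y−9) mod 26:
R(17): 25·(17−9)=200≡18 → S
I(8): 25·(8−9)=-25≡1 → B
J(9): 25·(9−9)=0 → A
N(13): 25·(13−9)=100≡22 → W
Y(24): 25·(24−9)=375≡11 → L
I(8): 25·(8−9)=-25≡1 → B
K(10): 25·(10−9)=25 → Z

SBAWLBZ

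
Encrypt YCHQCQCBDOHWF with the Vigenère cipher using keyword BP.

ZRIFDFDQEDILG

Repeat the key across the message: BPBPBPBPBPBPB
Y(24)+B(1): 25 → Z
C(2)+P(15): 17 → R
H(7)+B(1): 8 → I
Q(16)+P(15): 31≡5 → F
C(2)+B(1): 3 → D
Q(16)+P(15): 31≡5 → F
C(2)+B(1): 3 → D
B(1)+P(15): 16 → Q
D(3)+B(1): 4 → E
O(14)+P(15): 29≡3 → D
H(7)+B(1): 8 → I
W(22)+P(15): 37≡11 → L
F(5)+B(1): 6 → G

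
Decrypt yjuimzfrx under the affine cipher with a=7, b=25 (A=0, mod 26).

ludfnamkw

The inverse of 7 mod 26 is 15, since 7·15=105≡1. Apply D(y)=15·(y−25) mod 26:
y(24): 15·(24−25)=-15≡11 → l
j(9): 15·(9−25)=-240≡20 → u
u(20): 15·(20−25)=-75≡3 → d
i(8): 15·(8−25)=-255≡5 → f
m(12): 15·(12−25)=-195≡13 → n
z(25): 15·(25−25)=0 → a
f(5): 15·(5−25)=-300≡12 → m
r(17): 15·(17−25)=-120≡10 → k
x(23): 15·(23−25)=-30≡22 → w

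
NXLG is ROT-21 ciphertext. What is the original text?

SCQL

N(13): 13−21=-8≡18 → S
X(23): 23−21=2 → C
L(11): 11−21=-10≡16 → Q
G(6): 6−21=-15≡11 → L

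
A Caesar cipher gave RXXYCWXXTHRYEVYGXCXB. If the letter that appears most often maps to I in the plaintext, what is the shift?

The most frequent ciphertext letter is X (appears 6 times).
X is position 23; I is position 8.
Shift = 15.

15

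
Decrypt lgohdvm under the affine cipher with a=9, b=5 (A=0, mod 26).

sdbguwv

The inverse of 9 mod 26 is 3, since 9·3=27≡1. Apply D(y)=3·(y−5) mod 26:
l(11): 3·(11−5)=18 → s
g(6): 3·(6−5)=3 → d
o(14): 3·(14−5)=27≡1 → b
h(7): 3·(7−5)=6 → g
d(3): 3·(3−5)=-6≡20 → u
v(21): 3·(21−5)=48≡22 → w
m(12): 3·(12−5)=21 → v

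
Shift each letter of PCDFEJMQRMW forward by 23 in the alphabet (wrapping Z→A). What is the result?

P(15): 15+23=38≡12 → M
C(2): 2+23=25 → Z
D(3): 3+23=26≡0 → A
F(5): 5+23=28≡2 → C
E(4): 4+23=27≡1 → B
J(9): 9+23=32≡6 → G
M(12): 12+23=35≡9 → J
Q(16): 16+23=39≡13 → N
R(17): 17+23=40≡14 → O
M(12): 12+23=35≡9 → J
W(22): 22+23=45≡19 → T

MZACBGJNOJT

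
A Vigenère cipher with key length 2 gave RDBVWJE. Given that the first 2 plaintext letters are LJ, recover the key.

GU

Subtract each crib letter from the matching ciphertext letter (mod 26):
R(17)−L(11)=6 → G
D(3)−J(9)=-6≡20 → U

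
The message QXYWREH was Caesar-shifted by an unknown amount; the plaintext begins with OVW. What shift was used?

From the crib: Q(16)−O(14)=2, so the shift is 2.

2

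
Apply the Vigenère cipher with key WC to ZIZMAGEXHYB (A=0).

VKVOWIAZDAX

Repeat the key across the message: WCWCWCWCWCW
Z(25)+W(22): 47≡21 → V
I(8)+C(2): 10 → K
Z(25)+W(22): 47≡21 → V
M(12)+C(2): 14 → O
A(0)+W(22): 22 → W
G(6)+C(2): 8 → I
E(4)+W(22): 26≡0 → A
X(23)+C(2): 25 → Z
H(7)+W(22): 29≡3 → D
Y(24)+C(2): 26≡0 → A
B(1)+W(22): 23 → X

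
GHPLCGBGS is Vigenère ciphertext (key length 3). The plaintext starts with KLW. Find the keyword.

WWT

Subtract each crib letter from the matching ciphertext letter (mod 26):
G(6)−K(10)=-4≡22 → W
H(7)−L(11)=-4≡22 → W
P(15)−W(22)=-7≡19 → T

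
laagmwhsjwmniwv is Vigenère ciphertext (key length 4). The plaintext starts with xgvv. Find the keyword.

oufl

Subtract each crib letter from the matching ciphertext letter (mod 26):
l(11)−x(23)=-12≡14 → o
a(0)−g(6)=-6≡20 → u
a(0)−v(21)=-21≡5 → f
g(6)−v(21)=-15≡11 → l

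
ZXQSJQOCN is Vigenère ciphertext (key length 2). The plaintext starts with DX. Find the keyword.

Subtract each crib letter from the matching ciphertext letter (mod 26):
Z(25)−D(3)=22 → W
X(23)−X(23)=0 → A

WA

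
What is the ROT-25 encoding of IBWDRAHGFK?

I(8): 8+25=33≡7 → H
B(1): 1+25=26≡0 → A
W(22): 22+25=47≡21 → V
D(3): 3+25=28≡2 → C
R(17): 17+25=42≡16 → Q
A(0): 0+25=25 → Z
H(7): 7+25=32≡6 → G
G(6): 6+25=31≡5 → F
F(5): 5+25=30≡4 → E
K(10): 10+25=35≡9 → J

HAVCQZGFEJ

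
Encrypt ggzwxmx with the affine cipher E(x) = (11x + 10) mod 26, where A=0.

g(6): 11·6+10=76≡24 → y
g(6): 11·6+10=76≡24 → y
z(25): 11·25+10=285≡25 → z
w(22): 11·22+10=252≡18 → s
x(23): 11·23+10=263≡3 → d
m(12): 11·12+10=142≡12 → m
x(23): 11·23+10=263≡3 → d

yyzsdmd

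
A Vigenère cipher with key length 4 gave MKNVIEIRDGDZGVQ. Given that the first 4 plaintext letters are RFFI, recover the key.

Subtract each crib letter from the matching ciphertext letter (mod 26):
M(12)−R(17)=-5≡21 → V
K(10)−F(5)=5 → F
N(13)−F(5)=8 → I
V(21)−I(8)=13 → N

VFIN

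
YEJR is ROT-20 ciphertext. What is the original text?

EKPX

Y(24): 24−20=4 → E
E(4): 4−20=-16≡10 → K
J(9): 9−20=-11≡15 → P
R(17): 17−20=-3≡23 → X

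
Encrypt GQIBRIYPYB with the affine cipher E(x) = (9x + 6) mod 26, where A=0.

IUAPDAOLOP

G(6): 9·6+6=60≡8 → I
Q(16): 9·16+6=150≡20 → U
I(8): 9·8+6=78≡0 → A
B(1): 9·1+6=15 → P
R(17): 9·17+6=159≡3 → D
I(8): 9·8+6=78≡0 → A
Y(24): 9·24+6=222≡14 → O
P(15): 9·15+6=141≡11 → L
Y(24): 9·24+6=222≡14 → O
B(1): 9·1+6=15 → P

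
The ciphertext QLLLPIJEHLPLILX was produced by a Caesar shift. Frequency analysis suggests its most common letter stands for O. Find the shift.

23

The most frequent ciphertext letter is L (appears 6 times).
L is position 11; O is position 14.
Shift = -3≡23.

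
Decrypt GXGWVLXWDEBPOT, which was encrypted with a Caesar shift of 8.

YPYONDPOVWTHGL

G(6): 6−8=-2≡24 → Y
X(23): 23−8=15 → P
G(6): 6−8=-2≡24 → Y
W(22): 22−8=14 → O
V(21): 21−8=13 → N
L(11): 11−8=3 → D
X(23): 23−8=15 → P
W(22): 22−8=14 → O
D(3): 3−8=-5≡21 → V
E(4): 4−8=-4≡22 → W
B(1): 1−8=-7≡19 → T
P(15): 15−8=7 → H
O(14): 14−8=6 → G
T(19): 19−8=11 → L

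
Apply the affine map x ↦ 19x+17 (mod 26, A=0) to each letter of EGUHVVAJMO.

PBHUAARGLX

E(4): 19·4+17=93≡15 → P
G(6): 19·6+17=131≡1 → B
U(20): 19·20+17=397≡7 → H
H(7): 19·7+17=150≡20 → U
V(21): 19·21+17=416≡0 → A
V(21): 19·21+17=416≡0 → A
A(0): 19·0+17=17 → R
J(9): 19·9+17=188≡6 → G
M(12): 19·12+17=245≡11 → L
O(14): 19·14+17=283≡23 → X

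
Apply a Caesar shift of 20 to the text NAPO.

N(13): 13+20=33≡7 → H
A(0): 0+20=20 → U
P(15): 15+20=35≡9 → J
O(14): 14+20=34≡8 → I

HUJI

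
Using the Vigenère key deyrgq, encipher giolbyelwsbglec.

Repeat the key across the message: deyrgqdeyrgqdey
g(6)+d(3): 9 → j
i(8)+e(4): 12 → m
o(14)+y(24): 38≡12 → m
l(11)+r(17): 28≡2 → c
b(1)+g(6): 7 → h
y(24)+q(16): 40≡14 → o
e(4)+d(3): 7 → h
l(11)+e(4): 15 → p
w(22)+y(24): 46≡20 → u
s(18)+r(17): 35≡9 → j
b(1)+g(6): 7 → h
g(6)+q(16): 22 → w
l(11)+d(3): 14 → o
e(4)+e(4): 8 → i
c(2)+y(24): 26≡0 → a

jmmchohpujhwoia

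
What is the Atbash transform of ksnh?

k(10) → p(15)
s(18) → h(7)
n(13) → m(12)
h(7) → s(18)

phms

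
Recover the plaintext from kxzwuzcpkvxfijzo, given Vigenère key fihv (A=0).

Repeat the key across the ciphertext: fihvfihvfihvfihv
k(10)−f(5): 5 → f
x(23)−i(8): 15 → p
z(25)−h(7): 18 → s
w(22)−v(21): 1 → b
u(20)−f(5): 15 → p
z(25)−i(8): 17 → r
c(2)−h(7): -5≡21 → v
p(15)−v(21): -6≡20 → u
k(10)−f(5): 5 → f
v(21)−i(8): 13 → n
x(23)−h(7): 16 → q
f(5)−v(21): -16≡10 → k
i(8)−f(5): 3 → d
j(9)−i(8): 1 → b
z(25)−h(7): 18 → s
o(14)−v(21): -7≡19 → t

fpsbprvufnqkdbst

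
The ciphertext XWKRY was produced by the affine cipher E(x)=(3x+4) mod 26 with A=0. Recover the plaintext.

The inverse of 3 mod 26 is 9, since 3·9=27≡1. Apply D(y)=9·(y−4) mod 26:
X(23): 9·(23−4)=171≡15 → P
W(22): 9·(22−4)=162≡6 → G
K(10): 9·(10−4)=54≡2 → C
R(17): 9·(17−4)=117≡13 → N
Y(24): 9·(24−4)=180≡24 → Y

PGCNY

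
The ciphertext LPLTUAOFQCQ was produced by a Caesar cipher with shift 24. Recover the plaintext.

NRNVWCQHSES

L(11): 11−24=-13≡13 → N
P(15): 15−24=-9≡17 → R
L(11): 11−24=-13≡13 → N
T(19): 19−24=-5≡21 → V
U(20): 20−24=-4≡22 → W
A(0): 0−24=-24≡2 → C
O(14): 14−24=-10≡16 → Q
F(5): 5−24=-19≡7 → H
Q(16): 16−24=-8≡18 → S
C(2): 2−24=-22≡4 → E
Q(16): 16−24=-8≡18 → S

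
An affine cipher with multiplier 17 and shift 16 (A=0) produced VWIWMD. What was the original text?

The inverse of 17 mod 26 is 23, since 17·23=391≡1. Apply D(y)=23·(y−16) mod 26:
V(21): 23·(21−16)=115≡11 → L
W(22): 23·(22−16)=138≡8 → I
I(8): 23·(8−16)=-184≡24 → Y
W(22): 23·(22−16)=138≡8 → I
M(12): 23·(12−16)=-92≡12 → M
D(3): 23·(3−16)=-299≡13 → N

LIYIMN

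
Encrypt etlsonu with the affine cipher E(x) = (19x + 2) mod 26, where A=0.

azdgips

e(4): 19·4+2=78≡0 → a
t(19): 19·19+2=363≡25 → z
l(11): 19·11+2=211≡3 → d
s(18): 19·18+2=344≡6 → g
o(14): 19·14+2=268≡8 → i
n(13): 19·13+2=249≡15 → p
u(20): 19·20+2=382≡18 → s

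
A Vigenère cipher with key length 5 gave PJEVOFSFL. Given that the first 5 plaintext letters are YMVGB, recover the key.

RXJPN

Subtract each crib letter from the matching ciphertext letter (mod 26):
P(15)−Y(24)=-9≡17 → R
J(9)−M(12)=-3≡23 → X
E(4)−V(21)=-17≡9 → J
V(21)−G(6)=15 → P
O(14)−B(1)=13 → N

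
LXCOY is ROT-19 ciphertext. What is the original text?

L(11): 11−19=-8≡18 → S
X(23): 23−19=4 → E
C(2): 2−19=-17≡9 → J
O(14): 14−19=-5≡21 → V
Y(24): 24−19=5 → F

SEJVF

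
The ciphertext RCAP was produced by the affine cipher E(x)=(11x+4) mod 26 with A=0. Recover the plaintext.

NOCB

The inverse of 11 mod 26 is 19, since 11·19=209≡1. Apply D(y)=19·(y−4) mod 26:
R(17): 19·(17−4)=247≡13 → N
C(2): 19·(2−4)=-38≡14 → O
A(0): 19·(0−4)=-76≡2 → C
P(15): 19·(15−4)=209≡1 → B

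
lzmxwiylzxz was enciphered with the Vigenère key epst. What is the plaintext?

Repeat the key across the ciphertext: epstepsteps
l(11)−e(4): 7 → h
z(25)−p(15): 10 → k
m(12)−s(18): -6≡20 → u
x(23)−t(19): 4 → e
w(22)−e(4): 18 → s
i(8)−p(15): -7≡19 → t
y(24)−s(18): 6 → g
l(11)−t(19): -8≡18 → s
z(25)−e(4): 21 → v
x(23)−p(15): 8 → i
z(25)−s(18): 7 → h

hkuestgsvih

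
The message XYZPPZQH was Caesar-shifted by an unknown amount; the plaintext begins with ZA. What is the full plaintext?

From the crib: X(23)−Z(25)=-2≡24, so the shift is 24.
Subtract 24 from each ciphertext letter:
X(23): 23−24=-1≡25 → Z
Y(24): 24−24=0 → A
Z(25): 25−24=1 → B
P(15): 15−24=-9≡17 → R
P(15): 15−24=-9≡17 → R
Z(25): 25−24=1 → B
Q(16): 16−24=-8≡18 → S
H(7): 7−24=-17≡9 → J

ZABRRBSJ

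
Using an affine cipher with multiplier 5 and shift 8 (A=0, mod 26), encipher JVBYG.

J(9): 5·9+8=53≡1 → B
V(21): 5·21+8=113≡9 → J
B(1): 5·1+8=13 → N
Y(24): 5·24+8=128≡24 → Y
G(6): 5·6+8=38≡12 → M

BJNYM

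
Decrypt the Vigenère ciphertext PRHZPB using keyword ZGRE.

QLQVQV

Repeat the key across the ciphertext: ZGREZG
P(15)−Z(25): -10≡16 → Q
R(17)−G(6): 11 → L
H(7)−R(17): -10≡16 → Q
Z(25)−E(4): 21 → V
P(15)−Z(25): -10≡16 → Q
B(1)−G(6): -5≡21 → V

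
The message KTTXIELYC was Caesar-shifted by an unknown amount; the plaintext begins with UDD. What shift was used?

From the crib: K(10)−U(20)=-10≡16, so the shift is 16.

16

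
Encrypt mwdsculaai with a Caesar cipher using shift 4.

m(12): 12+4=16 → q
w(22): 22+4=26≡0 → a
d(3): 3+4=7 → h
s(18): 18+4=22 → w
c(2): 2+4=6 → g
u(20): 20+4=24 → y
l(11): 11+4=15 → p
a(0): 0+4=4 → e
a(0): 0+4=4 → e
i(8): 8+4=12 → m

qahwgypeem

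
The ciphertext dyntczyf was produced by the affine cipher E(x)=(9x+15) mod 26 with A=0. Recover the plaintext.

The inverse of 9 mod 26 is 3, since 9·3=27≡1. Apply D(y)=3·(y−15) mod 26:
d(3): 3·(3−15)=-36≡16 → q
y(24): 3·(24−15)=27≡1 → b
n(13): 3·(13−15)=-6≡20 → u
t(19): 3·(19−15)=12 → m
c(2): 3·(2−15)=-39≡13 → n
z(25): 3·(25−15)=30≡4 → e
y(24): 3·(24−15)=27≡1 → b
f(5): 3·(5−15)=-30≡22 → w

qbumnebw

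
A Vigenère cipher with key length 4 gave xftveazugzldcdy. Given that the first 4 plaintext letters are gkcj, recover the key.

Subtract each crib letter from the matching ciphertext letter (mod 26):
x(23)−g(6)=17 → r
f(5)−k(10)=-5≡21 → v
t(19)−c(2)=17 → r
v(21)−j(9)=12 → m

rvrm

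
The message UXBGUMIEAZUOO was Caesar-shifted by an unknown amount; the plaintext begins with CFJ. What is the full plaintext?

CFJOCUQMIHCWW

From the crib: U(20)−C(2)=18, so the shift is 18.
Subtract 18 from each ciphertext letter:
U(20): 20−18=2 → C
X(23): 23−18=5 → F
B(1): 1−18=-17≡9 → J
G(6): 6−18=-12≡14 → O
U(20): 20−18=2 → C
M(12): 12−18=-6≡20 → U
I(8): 8−18=-10≡16 → Q
E(4): 4−18=-14≡12 → M
A(0): 0−18=-18≡8 → I
Z(25): 25−18=7 → H
U(20): 20−18=2 → C
O(14): 14−18=-4≡22 → W
O(14): 14−18=-4≡22 → W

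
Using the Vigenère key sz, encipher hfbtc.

zetsu

Repeat the key across the message: szszs
h(7)+s(18): 25 → z
f(5)+z(25): 30≡4 → e
b(1)+s(18): 19 → t
t(19)+z(25): 44≡18 → s
c(2)+s(18): 20 → u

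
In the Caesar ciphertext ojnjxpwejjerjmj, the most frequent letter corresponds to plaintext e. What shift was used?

The most frequent ciphertext letter is j (appears 6 times).
j is position 9; e is position 4.
Shift = 5.

5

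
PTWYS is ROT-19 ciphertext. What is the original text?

P(15): 15−19=-4≡22 → W
T(19): 19−19=0 → A
W(22): 22−19=3 → D
Y(24): 24−19=5 → F
S(18): 18−19=-1≡25 → Z

WADFZ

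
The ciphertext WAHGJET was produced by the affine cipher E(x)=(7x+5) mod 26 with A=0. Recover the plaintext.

The inverse of 7 mod 26 is 15, since 7·15=105≡1. Apply D(y)=15·(y−5) mod 26:
W(22): 15·(22−5)=255≡21 → V
A(0): 15·(0−5)=-75≡3 → D
H(7): 15·(7−5)=30≡4 → E
G(6): 15·(6−5)=15 → P
J(9): 15·(9−5)=60≡8 → I
E(4): 15·(4−5)=-15≡11 → L
T(19): 15·(19−5)=210≡2 → C

VDEPILC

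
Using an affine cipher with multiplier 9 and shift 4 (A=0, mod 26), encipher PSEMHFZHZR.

P(15): 9·15+4=139≡9 → J
S(18): 9·18+4=166≡10 → K
E(4): 9·4+4=40≡14 → O
M(12): 9·12+4=112≡8 → I
H(7): 9·7+4=67≡15 → P
F(5): 9·5+4=49≡23 → X
Z(25): 9·25+4=229≡21 → V
H(7): 9·7+4=67≡15 → P
Z(25): 9·25+4=229≡21 → V
R(17): 9·17+4=157≡1 → B

JKOIPXVPVB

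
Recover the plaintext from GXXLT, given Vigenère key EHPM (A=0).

CQIZP

Repeat the key across the ciphertext: EHPME
G(6)−E(4): 2 → C
X(23)−H(7): 16 → Q
X(23)−P(15): 8 → I
L(11)−M(12): -1≡25 → Z
T(19)−E(4): 15 → P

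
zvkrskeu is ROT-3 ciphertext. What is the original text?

z(25): 25−3=22 → w
v(21): 21−3=18 → s
k(10): 10−3=7 → h
r(17): 17−3=14 → o
s(18): 18−3=15 → p
k(10): 10−3=7 → h
e(4): 4−3=1 → b
u(20): 20−3=17 → r

wshophbr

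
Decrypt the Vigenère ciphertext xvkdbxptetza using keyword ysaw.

Repeat the key across the ciphertext: ysawysawysaw
x(23)−y(24): -1≡25 → z
v(21)−s(18): 3 → d
k(10)−a(0): 10 → k
d(3)−w(22): -19≡7 → h
b(1)−y(24): -23≡3 → d
x(23)−s(18): 5 → f
p(15)−a(0): 15 → p
t(19)−w(22): -3≡23 → x
e(4)−y(24): -20≡6 → g
t(19)−s(18): 1 → b
z(25)−a(0): 25 → z
a(0)−w(22): -22≡4 → e

zdkhdfpxgbze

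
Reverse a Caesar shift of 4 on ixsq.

etom

i(8): 8−4=4 → e
x(23): 23−4=19 → t
s(18): 18−4=14 → o
q(16): 16−4=12 → m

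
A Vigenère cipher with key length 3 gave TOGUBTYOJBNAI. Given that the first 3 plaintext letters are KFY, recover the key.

Subtract each crib letter from the matching ciphertext letter (mod 26):
T(19)−K(10)=9 → J
O(14)−F(5)=9 → J
G(6)−Y(24)=-18≡8 → I

JJI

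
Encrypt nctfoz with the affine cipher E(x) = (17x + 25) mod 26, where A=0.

n(13): 17·13+25=246≡12 → m
c(2): 17·2+25=59≡7 → h
t(19): 17·19+25=348≡10 → k
f(5): 17·5+25=110≡6 → g
o(14): 17·14+25=263≡3 → d
z(25): 17·25+25=450≡8 → i

mhkgdi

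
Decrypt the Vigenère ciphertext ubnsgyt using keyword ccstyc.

Repeat the key across the ciphertext: ccstycc
u(20)−c(2): 18 → s
b(1)−c(2): -1≡25 → z
n(13)−s(18): -5≡21 → v
s(18)−t(19): -1≡25 → z
g(6)−y(24): -18≡8 → i
y(24)−c(2): 22 → w
t(19)−c(2): 17 → r

szvziwr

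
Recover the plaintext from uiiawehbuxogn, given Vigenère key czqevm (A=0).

sjswbsfcettul

Repeat the key across the ciphertext: czqevmczqevmc
u(20)−c(2): 18 → s
i(8)−z(25): -17≡9 → j
i(8)−q(16): -8≡18 → s
a(0)−e(4): -4≡22 → w
w(22)−v(21): 1 → b
e(4)−m(12): -8≡18 → s
h(7)−c(2): 5 → f
b(1)−z(25): -24≡2 → c
u(20)−q(16): 4 → e
x(23)−e(4): 19 → t
o(14)−v(21): -7≡19 → t
g(6)−m(12): -6≡20 → u
n(13)−c(2): 11 → l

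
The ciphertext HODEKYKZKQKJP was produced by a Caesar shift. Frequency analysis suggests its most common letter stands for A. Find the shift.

10

The most frequent ciphertext letter is K (appears 4 times).
K is position 10; A is position 0.
Shift = 10.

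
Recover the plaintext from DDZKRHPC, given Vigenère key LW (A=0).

Repeat the key across the ciphertext: LWLWLWLW
D(3)−L(11): -8≡18 → S
D(3)−W(22): -19≡7 → H
Z(25)−L(11): 14 → O
K(10)−W(22): -12≡14 → O
R(17)−L(11): 6 → G
H(7)−W(22): -15≡11 → L
P(15)−L(11): 4 → E
C(2)−W(22): -20≡6 → G

SHOOGLEG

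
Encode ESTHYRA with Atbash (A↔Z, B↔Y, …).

VHGSBIZ

E(4) → V(21)
S(18) → H(7)
T(19) → G(6)
H(7) → S(18)
Y(24) → B(1)
R(17) → I(8)
A(0) → Z(25)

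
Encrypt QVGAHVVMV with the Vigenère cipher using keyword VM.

LHBMCHQYQ

Repeat the key across the message: VMVMVMVMV
Q(16)+V(21): 37≡11 → L
V(21)+M(12): 33≡7 → H
G(6)+V(21): 27≡1 → B
A(0)+M(12): 12 → M
H(7)+V(21): 28≡2 → C
V(21)+M(12): 33≡7 → H
V(21)+V(21): 42≡16 → Q
M(12)+M(12): 24 → Y
V(21)+V(21): 42≡16 → Q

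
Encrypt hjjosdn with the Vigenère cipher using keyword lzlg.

Repeat the key across the message: lzlglzl
h(7)+l(11): 18 → s
j(9)+z(25): 34≡8 → i
j(9)+l(11): 20 → u
o(14)+g(6): 20 → u
s(18)+l(11): 29≡3 → d
d(3)+z(25): 28≡2 → c
n(13)+l(11): 24 → y

siuudcy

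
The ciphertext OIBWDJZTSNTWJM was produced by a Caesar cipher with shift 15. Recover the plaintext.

O(14): 14−15=-1≡25 → Z
I(8): 8−15=-7≡19 → T
B(1): 1−15=-14≡12 → M
W(22): 22−15=7 → H
D(3): 3−15=-12≡14 → O
J(9): 9−15=-6≡20 → U
Z(25): 25−15=10 → K
T(19): 19−15=4 → E
S(18): 18−15=3 → D
N(13): 13−15=-2≡24 → Y
T(19): 19−15=4 → E
W(22): 22−15=7 → H
J(9): 9−15=-6≡20 → U
M(12): 12−15=-3≡23 → X

ZTMHOUKEDYEHUX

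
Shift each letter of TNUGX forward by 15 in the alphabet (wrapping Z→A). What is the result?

T(19): 19+15=34≡8 → I
N(13): 13+15=28≡2 → C
U(20): 20+15=35≡9 → J
G(6): 6+15=21 → V
X(23): 23+15=38≡12 → M

ICJVM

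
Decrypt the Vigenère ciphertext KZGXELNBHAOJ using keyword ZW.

Repeat the key across the ciphertext: ZWZWZWZWZWZW
K(10)−Z(25): -15≡11 → L
Z(25)−W(22): 3 → D
G(6)−Z(25): -19≡7 → H
X(23)−W(22): 1 → B
E(4)−Z(25): -21≡5 → F
L(11)−W(22): -11≡15 → P
N(13)−Z(25): -12≡14 → O
B(1)−W(22): -21≡5 → F
H(7)−Z(25): -18≡8 → I
A(0)−W(22): -22≡4 → E
O(14)−Z(25): -11≡15 → P
J(9)−W(22): -13≡13 → N

LDHBFPOFIEPN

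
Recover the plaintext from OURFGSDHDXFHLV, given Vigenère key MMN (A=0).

Repeat the key across the ciphertext: MMNMMNMMNMMNMM
O(14)−M(12): 2 → C
U(20)−M(12): 8 → I
R(17)−N(13): 4 → E
F(5)−M(12): -7≡19 → T
G(6)−M(12): -6≡20 → U
S(18)−N(13): 5 → F
D(3)−M(12): -9≡17 → R
H(7)−M(12): -5≡21 → V
D(3)−N(13): -10≡16 → Q
X(23)−M(12): 11 → L
F(5)−M(12): -7≡19 → T
H(7)−N(13): -6≡20 → U
L(11)−M(12): -1≡25 → Z
V(21)−M(12): 9 → J

CIETUFRVQLTUZJ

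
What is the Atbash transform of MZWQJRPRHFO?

NADJQIKISUL

M(12) → N(13)
Z(25) → A(0)
W(22) → D(3)
Q(16) → J(9)
J(9) → Q(16)
R(17) → I(8)
P(15) → K(10)
R(17) → I(8)
H(7) → S(18)
F(5) → U(20)
O(14) → L(11)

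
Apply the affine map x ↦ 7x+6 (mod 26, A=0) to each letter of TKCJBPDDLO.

JYURNHBBFA

T(19): 7·19+6=139≡9 → J
K(10): 7·10+6=76≡24 → Y
C(2): 7·2+6=20 → U
J(9): 7·9+6=69≡17 → R
B(1): 7·1+6=13 → N
P(15): 7·15+6=111≡7 → H
D(3): 7·3+6=27≡1 → B
D(3): 7·3+6=27≡1 → B
L(11): 7·11+6=83≡5 → F
O(14): 7·14+6=104≡0 → A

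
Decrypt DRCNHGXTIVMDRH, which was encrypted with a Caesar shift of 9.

D(3): 3−9=-6≡20 → U
R(17): 17−9=8 → I
C(2): 2−9=-7≡19 → T
N(13): 13−9=4 → E
H(7): 7−9=-2≡24 → Y
G(6): 6−9=-3≡23 → X
X(23): 23−9=14 → O
T(19): 19−9=10 → K
I(8): 8−9=-1≡25 → Z
V(21): 21−9=12 → M
M(12): 12−9=3 → D
D(3): 3−9=-6≡20 → U
R(17): 17−9=8 → I
H(7): 7−9=-2≡24 → Y

UITEYXOKZMDUIY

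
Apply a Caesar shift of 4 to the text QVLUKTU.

UZPYOXY

Q(16): 16+4=20 → U
V(21): 21+4=25 → Z
L(11): 11+4=15 → P
U(20): 20+4=24 → Y
K(10): 10+4=14 → O
T(19): 19+4=23 → X
U(20): 20+4=24 → Y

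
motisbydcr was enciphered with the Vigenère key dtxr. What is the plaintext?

Repeat the key across the ciphertext: dtxrdtxrdt
m(12)−d(3): 9 → j
o(14)−t(19): -5≡21 → v
t(19)−x(23): -4≡22 → w
i(8)−r(17): -9≡17 → r
s(18)−d(3): 15 → p
b(1)−t(19): -18≡8 → i
y(24)−x(23): 1 → b
d(3)−r(17): -14≡12 → m
c(2)−d(3): -1≡25 → z
r(17)−t(19): -2≡24 → y

jvwrpibmzy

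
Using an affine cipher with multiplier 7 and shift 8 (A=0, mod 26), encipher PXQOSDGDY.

JNQCEDYDU

P(15): 7·15+8=113≡9 → J
X(23): 7·23+8=169≡13 → N
Q(16): 7·16+8=120≡16 → Q
O(14): 7·14+8=106≡2 → C
S(18): 7·18+8=134≡4 → E
D(3): 7·3+8=29≡3 → D
G(6): 7·6+8=50≡24 → Y
D(3): 7·3+8=29≡3 → D
Y(24): 7·24+8=176≡20 → U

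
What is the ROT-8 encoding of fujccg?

ncrkko

f(5): 5+8=13 → n
u(20): 20+8=28≡2 → c
j(9): 9+8=17 → r
c(2): 2+8=10 → k
c(2): 2+8=10 → k
g(6): 6+8=14 → o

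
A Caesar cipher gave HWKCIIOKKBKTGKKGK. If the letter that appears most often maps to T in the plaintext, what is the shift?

17

The most frequent ciphertext letter is K (appears 7 times).
K is position 10; T is position 19.
Shift = -9≡17.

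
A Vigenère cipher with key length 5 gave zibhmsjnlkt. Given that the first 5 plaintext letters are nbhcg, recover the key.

mhufg

Subtract each crib letter from the matching ciphertext letter (mod 26):
z(25)−n(13)=12 → m
i(8)−b(1)=7 → h
b(1)−h(7)=-6≡20 → u
h(7)−c(2)=5 → f
m(12)−g(6)=6 → g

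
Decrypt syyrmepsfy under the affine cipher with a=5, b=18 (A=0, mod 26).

awwfespanw

The inverse of 5 mod 26 is 21, since 5·21=105≡1. Apply D(y)=21·(y−18) mod 26:
s(18): 21·(18−18)=0 → a
y(24): 21·(24−18)=126≡22 → w
y(24): 21·(24−18)=126≡22 → w
r(17): 21·(17−18)=-21≡5 → f
m(12): 21·(12−18)=-126≡4 → e
e(4): 21·(4−18)=-294≡18 → s
p(15): 21·(15−18)=-63≡15 → p
s(18): 21·(18−18)=0 → a
f(5): 21·(5−18)=-273≡13 → n
y(24): 21·(24−18)=126≡22 → w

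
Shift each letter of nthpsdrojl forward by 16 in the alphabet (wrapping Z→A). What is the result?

djxfithezb

n(13): 13+16=29≡3 → d
t(19): 19+16=35≡9 → j
h(7): 7+16=23 → x
p(15): 15+16=31≡5 → f
s(18): 18+16=34≡8 → i
d(3): 3+16=19 → t
r(17): 17+16=33≡7 → h
o(14): 14+16=30≡4 → e
j(9): 9+16=25 → z
l(11): 11+16=27≡1 → b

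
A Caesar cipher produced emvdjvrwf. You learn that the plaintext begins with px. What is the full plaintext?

From the crib: e(4)−p(15)=-11≡15, so the shift is 15.
Subtract 15 from each ciphertext letter:
e(4): 4−15=-11≡15 → p
m(12): 12−15=-3≡23 → x
v(21): 21−15=6 → g
d(3): 3−15=-12≡14 → o
j(9): 9−15=-6≡20 → u
v(21): 21−15=6 → g
r(17): 17−15=2 → c
w(22): 22−15=7 → h
f(5): 5−15=-10≡16 → q

pxgougchq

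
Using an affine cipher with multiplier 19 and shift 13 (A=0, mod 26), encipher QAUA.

FNDN

Q(16): 19·16+13=317≡5 → F
A(0): 19·0+13=13 → N
U(20): 19·20+13=393≡3 → D
A(0): 19·0+13=13 → N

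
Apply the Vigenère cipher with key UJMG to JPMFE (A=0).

Repeat the key across the message: UJMGU
J(9)+U(20): 29≡3 → D
P(15)+J(9): 24 → Y
M(12)+M(12): 24 → Y
F(5)+G(6): 11 → L
E(4)+U(20): 24 → Y

DYYLY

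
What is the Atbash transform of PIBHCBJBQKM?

KRYSXYQYJPN

P(15) → K(10)
I(8) → R(17)
B(1) → Y(24)
H(7) → S(18)
C(2) → X(23)
B(1) → Y(24)
J(9) → Q(16)
B(1) → Y(24)
Q(16) → J(9)
K(10) → P(15)
M(12) → N(13)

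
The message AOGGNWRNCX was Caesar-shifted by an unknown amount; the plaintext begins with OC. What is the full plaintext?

From the crib: A(0)−O(14)=-14≡12, so the shift is 12.
Subtract 12 from each ciphertext letter:
A(0): 0−12=-12≡14 → O
O(14): 14−12=2 → C
G(6): 6−12=-6≡20 → U
G(6): 6−12=-6≡20 → U
N(13): 13−12=1 → B
W(22): 22−12=10 → K
R(17): 17−12=5 → F
N(13): 13−12=1 → B
C(2): 2−12=-10≡16 → Q
X(23): 23−12=11 → L

OCUUBKFBQL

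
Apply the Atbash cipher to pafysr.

kzubhi

p(15) → k(10)
a(0) → z(25)
f(5) → u(20)
y(24) → b(1)
s(18) → h(7)
r(17) → i(8)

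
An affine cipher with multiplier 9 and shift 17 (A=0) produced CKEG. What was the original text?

The inverse of 9 mod 26 is 3, since 9·3=27≡1. Apply D(y)=3·(y−17) mod 26:
C(2): 3·(2−17)=-45≡7 → H
K(10): 3·(10−17)=-21≡5 → F
E(4): 3·(4−17)=-39≡13 → N
G(6): 3·(6−17)=-33≡19 → T

HFNT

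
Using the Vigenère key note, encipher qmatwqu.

Repeat the key across the message: notenot
q(16)+n(13): 29≡3 → d
m(12)+o(14): 26≡0 → a
a(0)+t(19): 19 → t
t(19)+e(4): 23 → x
w(22)+n(13): 35≡9 → j
q(16)+o(14): 30≡4 → e
u(20)+t(19): 39≡13 → n

datxjen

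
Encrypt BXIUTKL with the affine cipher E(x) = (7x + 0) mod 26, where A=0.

HFEKDSZ

B(1): 7·1+0=7 → H
X(23): 7·23+0=161≡5 → F
I(8): 7·8+0=56≡4 → E
U(20): 7·20+0=140≡10 → K
T(19): 7·19+0=133≡3 → D
K(10): 7·10+0=70≡18 → S
L(11): 7·11+0=77≡25 → Z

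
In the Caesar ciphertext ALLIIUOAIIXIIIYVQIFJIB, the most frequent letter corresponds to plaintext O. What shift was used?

The most frequent ciphertext letter is I (appears 9 times).
I is position 8; O is position 14.
Shift = -6≡20.

20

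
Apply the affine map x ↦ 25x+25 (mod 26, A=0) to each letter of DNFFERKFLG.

D(3): 25·3+25=100≡22 → W
N(13): 25·13+25=350≡12 → M
F(5): 25·5+25=150≡20 → U
F(5): 25·5+25=150≡20 → U
E(4): 25·4+25=125≡21 → V
R(17): 25·17+25=450≡8 → I
K(10): 25·10+25=275≡15 → P
F(5): 25·5+25=150≡20 → U
L(11): 25·11+25=300≡14 → O
G(6): 25·6+25=175≡19 → T

WMUUVIPUOT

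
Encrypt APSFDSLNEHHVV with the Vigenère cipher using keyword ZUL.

ZJDEXDKHPGBGU

Repeat the key across the message: ZULZULZULZULZ
A(0)+Z(25): 25 → Z
P(15)+U(20): 35≡9 → J
S(18)+L(11): 29≡3 → D
F(5)+Z(25): 30≡4 → E
D(3)+U(20): 23 → X
S(18)+L(11): 29≡3 → D
L(11)+Z(25): 36≡10 → K
N(13)+U(20): 33≡7 → H
E(4)+L(11): 15 → P
H(7)+Z(25): 32≡6 → G
H(7)+U(20): 27≡1 → B
V(21)+L(11): 32≡6 → G
V(21)+Z(25): 46≡20 → U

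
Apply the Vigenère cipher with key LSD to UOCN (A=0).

Repeat the key across the message: LSDL
U(20)+L(11): 31≡5 → F
O(14)+S(18): 32≡6 → G
C(2)+D(3): 5 → F
N(13)+L(11): 24 → Y

FGFY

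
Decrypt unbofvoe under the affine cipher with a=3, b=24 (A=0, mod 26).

The inverse of 3 mod 26 is 9, since 3·9=27≡1. Apply D(y)=9·(y−24) mod 26:
u(20): 9·(20−24)=-36≡16 → q
n(13): 9·(13−24)=-99≡5 → f
b(1): 9·(1−24)=-207≡1 → b
o(14): 9·(14−24)=-90≡14 → o
f(5): 9·(5−24)=-171≡11 → l
v(21): 9·(21−24)=-27≡25 → z
o(14): 9·(14−24)=-90≡14 → o
e(4): 9·(4−24)=-180≡2 → c

qfbolzoc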